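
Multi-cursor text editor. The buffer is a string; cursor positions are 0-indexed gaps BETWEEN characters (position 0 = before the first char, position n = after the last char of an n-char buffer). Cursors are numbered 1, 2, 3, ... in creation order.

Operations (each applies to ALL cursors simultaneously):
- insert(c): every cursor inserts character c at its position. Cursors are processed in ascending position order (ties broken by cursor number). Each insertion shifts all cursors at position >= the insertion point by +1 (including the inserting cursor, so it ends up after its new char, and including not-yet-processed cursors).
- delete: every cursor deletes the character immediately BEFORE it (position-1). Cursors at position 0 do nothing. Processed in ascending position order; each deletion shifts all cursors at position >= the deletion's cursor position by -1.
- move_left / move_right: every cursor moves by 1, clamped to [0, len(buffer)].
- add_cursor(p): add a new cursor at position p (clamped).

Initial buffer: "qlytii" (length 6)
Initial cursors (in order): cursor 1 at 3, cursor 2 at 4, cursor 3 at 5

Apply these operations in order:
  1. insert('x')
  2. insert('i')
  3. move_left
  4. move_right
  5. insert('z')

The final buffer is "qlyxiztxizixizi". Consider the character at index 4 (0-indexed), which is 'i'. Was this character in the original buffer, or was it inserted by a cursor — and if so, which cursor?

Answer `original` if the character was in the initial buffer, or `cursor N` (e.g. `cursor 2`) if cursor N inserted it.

After op 1 (insert('x')): buffer="qlyxtxixi" (len 9), cursors c1@4 c2@6 c3@8, authorship ...1.2.3.
After op 2 (insert('i')): buffer="qlyxitxiixii" (len 12), cursors c1@5 c2@8 c3@11, authorship ...11.22.33.
After op 3 (move_left): buffer="qlyxitxiixii" (len 12), cursors c1@4 c2@7 c3@10, authorship ...11.22.33.
After op 4 (move_right): buffer="qlyxitxiixii" (len 12), cursors c1@5 c2@8 c3@11, authorship ...11.22.33.
After op 5 (insert('z')): buffer="qlyxiztxizixizi" (len 15), cursors c1@6 c2@10 c3@14, authorship ...111.222.333.
Authorship (.=original, N=cursor N): . . . 1 1 1 . 2 2 2 . 3 3 3 .
Index 4: author = 1

Answer: cursor 1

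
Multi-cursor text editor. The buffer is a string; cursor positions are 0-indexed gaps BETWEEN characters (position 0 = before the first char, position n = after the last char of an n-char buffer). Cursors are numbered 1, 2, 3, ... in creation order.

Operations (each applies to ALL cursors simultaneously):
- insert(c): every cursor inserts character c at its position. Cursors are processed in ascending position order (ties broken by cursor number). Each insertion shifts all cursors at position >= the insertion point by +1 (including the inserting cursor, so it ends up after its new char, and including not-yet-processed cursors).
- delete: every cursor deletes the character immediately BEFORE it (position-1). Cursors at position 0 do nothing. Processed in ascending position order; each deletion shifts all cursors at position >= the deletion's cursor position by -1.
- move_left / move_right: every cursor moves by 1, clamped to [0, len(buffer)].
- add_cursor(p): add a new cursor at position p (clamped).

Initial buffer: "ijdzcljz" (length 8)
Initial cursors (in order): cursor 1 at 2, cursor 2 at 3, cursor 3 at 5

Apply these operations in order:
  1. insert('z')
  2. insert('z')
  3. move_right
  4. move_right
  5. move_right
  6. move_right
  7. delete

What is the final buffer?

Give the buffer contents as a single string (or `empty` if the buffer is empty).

After op 1 (insert('z')): buffer="ijzdzzczljz" (len 11), cursors c1@3 c2@5 c3@8, authorship ..1.2..3...
After op 2 (insert('z')): buffer="ijzzdzzzczzljz" (len 14), cursors c1@4 c2@7 c3@11, authorship ..11.22..33...
After op 3 (move_right): buffer="ijzzdzzzczzljz" (len 14), cursors c1@5 c2@8 c3@12, authorship ..11.22..33...
After op 4 (move_right): buffer="ijzzdzzzczzljz" (len 14), cursors c1@6 c2@9 c3@13, authorship ..11.22..33...
After op 5 (move_right): buffer="ijzzdzzzczzljz" (len 14), cursors c1@7 c2@10 c3@14, authorship ..11.22..33...
After op 6 (move_right): buffer="ijzzdzzzczzljz" (len 14), cursors c1@8 c2@11 c3@14, authorship ..11.22..33...
After op 7 (delete): buffer="ijzzdzzczlj" (len 11), cursors c1@7 c2@9 c3@11, authorship ..11.22.3..

Answer: ijzzdzzczlj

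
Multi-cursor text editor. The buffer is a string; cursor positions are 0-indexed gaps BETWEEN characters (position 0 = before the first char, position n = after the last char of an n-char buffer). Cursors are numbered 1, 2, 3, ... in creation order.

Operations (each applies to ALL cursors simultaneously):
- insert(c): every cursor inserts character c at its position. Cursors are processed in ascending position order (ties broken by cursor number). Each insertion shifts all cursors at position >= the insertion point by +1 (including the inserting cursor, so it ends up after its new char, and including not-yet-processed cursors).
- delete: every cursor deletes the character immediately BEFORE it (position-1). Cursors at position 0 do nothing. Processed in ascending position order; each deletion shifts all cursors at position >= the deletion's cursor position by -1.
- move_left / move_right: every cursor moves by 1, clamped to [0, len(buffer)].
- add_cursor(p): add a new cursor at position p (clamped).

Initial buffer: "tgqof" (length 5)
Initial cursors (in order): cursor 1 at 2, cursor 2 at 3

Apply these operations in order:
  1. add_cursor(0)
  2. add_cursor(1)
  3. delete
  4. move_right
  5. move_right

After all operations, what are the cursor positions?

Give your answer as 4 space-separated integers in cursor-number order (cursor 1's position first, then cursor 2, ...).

After op 1 (add_cursor(0)): buffer="tgqof" (len 5), cursors c3@0 c1@2 c2@3, authorship .....
After op 2 (add_cursor(1)): buffer="tgqof" (len 5), cursors c3@0 c4@1 c1@2 c2@3, authorship .....
After op 3 (delete): buffer="of" (len 2), cursors c1@0 c2@0 c3@0 c4@0, authorship ..
After op 4 (move_right): buffer="of" (len 2), cursors c1@1 c2@1 c3@1 c4@1, authorship ..
After op 5 (move_right): buffer="of" (len 2), cursors c1@2 c2@2 c3@2 c4@2, authorship ..

Answer: 2 2 2 2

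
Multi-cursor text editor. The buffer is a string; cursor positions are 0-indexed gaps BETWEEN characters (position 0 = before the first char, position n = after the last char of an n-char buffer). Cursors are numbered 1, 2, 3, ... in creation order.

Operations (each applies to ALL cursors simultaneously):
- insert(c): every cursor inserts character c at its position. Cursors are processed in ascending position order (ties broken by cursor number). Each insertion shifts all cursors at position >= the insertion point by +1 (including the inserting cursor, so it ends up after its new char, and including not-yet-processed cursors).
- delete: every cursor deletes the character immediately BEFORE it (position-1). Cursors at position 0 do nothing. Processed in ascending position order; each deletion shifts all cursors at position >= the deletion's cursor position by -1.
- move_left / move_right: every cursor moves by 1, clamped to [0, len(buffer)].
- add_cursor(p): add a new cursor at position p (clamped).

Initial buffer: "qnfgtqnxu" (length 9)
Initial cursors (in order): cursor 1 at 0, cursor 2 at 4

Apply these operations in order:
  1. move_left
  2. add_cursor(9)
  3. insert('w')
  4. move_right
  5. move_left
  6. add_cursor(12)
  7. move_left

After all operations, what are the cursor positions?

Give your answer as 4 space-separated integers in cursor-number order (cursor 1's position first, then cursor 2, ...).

Answer: 0 4 10 11

Derivation:
After op 1 (move_left): buffer="qnfgtqnxu" (len 9), cursors c1@0 c2@3, authorship .........
After op 2 (add_cursor(9)): buffer="qnfgtqnxu" (len 9), cursors c1@0 c2@3 c3@9, authorship .........
After op 3 (insert('w')): buffer="wqnfwgtqnxuw" (len 12), cursors c1@1 c2@5 c3@12, authorship 1...2......3
After op 4 (move_right): buffer="wqnfwgtqnxuw" (len 12), cursors c1@2 c2@6 c3@12, authorship 1...2......3
After op 5 (move_left): buffer="wqnfwgtqnxuw" (len 12), cursors c1@1 c2@5 c3@11, authorship 1...2......3
After op 6 (add_cursor(12)): buffer="wqnfwgtqnxuw" (len 12), cursors c1@1 c2@5 c3@11 c4@12, authorship 1...2......3
After op 7 (move_left): buffer="wqnfwgtqnxuw" (len 12), cursors c1@0 c2@4 c3@10 c4@11, authorship 1...2......3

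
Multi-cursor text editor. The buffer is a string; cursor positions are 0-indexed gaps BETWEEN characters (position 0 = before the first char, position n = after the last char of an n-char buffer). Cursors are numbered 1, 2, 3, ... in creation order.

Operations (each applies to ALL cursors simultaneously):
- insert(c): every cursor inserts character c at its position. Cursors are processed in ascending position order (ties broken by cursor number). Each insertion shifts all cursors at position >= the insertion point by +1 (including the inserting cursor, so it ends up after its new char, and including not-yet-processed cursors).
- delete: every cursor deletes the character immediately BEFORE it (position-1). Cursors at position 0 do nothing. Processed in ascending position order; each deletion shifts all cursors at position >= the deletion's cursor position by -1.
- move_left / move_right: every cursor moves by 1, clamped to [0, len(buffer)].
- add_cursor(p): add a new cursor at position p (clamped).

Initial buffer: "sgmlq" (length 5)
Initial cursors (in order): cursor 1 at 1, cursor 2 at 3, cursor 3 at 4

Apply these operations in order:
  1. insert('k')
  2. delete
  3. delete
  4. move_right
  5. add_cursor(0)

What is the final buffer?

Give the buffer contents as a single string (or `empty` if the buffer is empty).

After op 1 (insert('k')): buffer="skgmklkq" (len 8), cursors c1@2 c2@5 c3@7, authorship .1..2.3.
After op 2 (delete): buffer="sgmlq" (len 5), cursors c1@1 c2@3 c3@4, authorship .....
After op 3 (delete): buffer="gq" (len 2), cursors c1@0 c2@1 c3@1, authorship ..
After op 4 (move_right): buffer="gq" (len 2), cursors c1@1 c2@2 c3@2, authorship ..
After op 5 (add_cursor(0)): buffer="gq" (len 2), cursors c4@0 c1@1 c2@2 c3@2, authorship ..

Answer: gq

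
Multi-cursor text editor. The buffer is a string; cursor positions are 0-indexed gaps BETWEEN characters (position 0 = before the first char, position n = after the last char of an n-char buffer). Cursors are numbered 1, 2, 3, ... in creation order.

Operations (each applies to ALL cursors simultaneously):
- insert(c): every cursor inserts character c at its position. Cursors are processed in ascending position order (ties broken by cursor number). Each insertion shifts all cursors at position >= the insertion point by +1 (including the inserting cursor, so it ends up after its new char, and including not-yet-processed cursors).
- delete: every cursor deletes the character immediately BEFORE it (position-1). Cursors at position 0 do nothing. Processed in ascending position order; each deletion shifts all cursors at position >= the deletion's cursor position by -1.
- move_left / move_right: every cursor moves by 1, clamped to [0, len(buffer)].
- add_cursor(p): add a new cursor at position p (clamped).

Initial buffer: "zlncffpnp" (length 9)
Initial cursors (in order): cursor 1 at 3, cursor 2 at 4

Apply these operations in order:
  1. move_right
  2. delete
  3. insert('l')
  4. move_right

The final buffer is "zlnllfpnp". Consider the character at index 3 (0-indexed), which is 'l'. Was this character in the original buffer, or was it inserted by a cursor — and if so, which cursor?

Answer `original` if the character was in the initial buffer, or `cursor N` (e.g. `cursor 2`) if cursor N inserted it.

Answer: cursor 1

Derivation:
After op 1 (move_right): buffer="zlncffpnp" (len 9), cursors c1@4 c2@5, authorship .........
After op 2 (delete): buffer="zlnfpnp" (len 7), cursors c1@3 c2@3, authorship .......
After op 3 (insert('l')): buffer="zlnllfpnp" (len 9), cursors c1@5 c2@5, authorship ...12....
After op 4 (move_right): buffer="zlnllfpnp" (len 9), cursors c1@6 c2@6, authorship ...12....
Authorship (.=original, N=cursor N): . . . 1 2 . . . .
Index 3: author = 1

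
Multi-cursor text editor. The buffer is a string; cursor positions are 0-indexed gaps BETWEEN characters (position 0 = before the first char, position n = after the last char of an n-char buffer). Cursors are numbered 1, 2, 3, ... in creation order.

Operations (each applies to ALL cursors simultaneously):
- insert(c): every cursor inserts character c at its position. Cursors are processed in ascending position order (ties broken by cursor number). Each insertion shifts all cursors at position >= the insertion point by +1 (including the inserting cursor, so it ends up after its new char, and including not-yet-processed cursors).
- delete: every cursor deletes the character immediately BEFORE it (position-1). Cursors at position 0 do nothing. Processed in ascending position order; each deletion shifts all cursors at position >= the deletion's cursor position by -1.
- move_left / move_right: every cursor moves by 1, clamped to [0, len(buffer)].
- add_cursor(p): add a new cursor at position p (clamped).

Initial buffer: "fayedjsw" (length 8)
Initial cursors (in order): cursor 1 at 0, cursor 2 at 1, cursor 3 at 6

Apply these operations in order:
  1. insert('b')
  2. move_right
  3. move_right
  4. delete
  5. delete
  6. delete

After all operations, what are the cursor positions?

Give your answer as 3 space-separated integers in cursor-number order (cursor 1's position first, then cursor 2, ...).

After op 1 (insert('b')): buffer="bfbayedjbsw" (len 11), cursors c1@1 c2@3 c3@9, authorship 1.2.....3..
After op 2 (move_right): buffer="bfbayedjbsw" (len 11), cursors c1@2 c2@4 c3@10, authorship 1.2.....3..
After op 3 (move_right): buffer="bfbayedjbsw" (len 11), cursors c1@3 c2@5 c3@11, authorship 1.2.....3..
After op 4 (delete): buffer="bfaedjbs" (len 8), cursors c1@2 c2@3 c3@8, authorship 1.....3.
After op 5 (delete): buffer="bedjb" (len 5), cursors c1@1 c2@1 c3@5, authorship 1...3
After op 6 (delete): buffer="edj" (len 3), cursors c1@0 c2@0 c3@3, authorship ...

Answer: 0 0 3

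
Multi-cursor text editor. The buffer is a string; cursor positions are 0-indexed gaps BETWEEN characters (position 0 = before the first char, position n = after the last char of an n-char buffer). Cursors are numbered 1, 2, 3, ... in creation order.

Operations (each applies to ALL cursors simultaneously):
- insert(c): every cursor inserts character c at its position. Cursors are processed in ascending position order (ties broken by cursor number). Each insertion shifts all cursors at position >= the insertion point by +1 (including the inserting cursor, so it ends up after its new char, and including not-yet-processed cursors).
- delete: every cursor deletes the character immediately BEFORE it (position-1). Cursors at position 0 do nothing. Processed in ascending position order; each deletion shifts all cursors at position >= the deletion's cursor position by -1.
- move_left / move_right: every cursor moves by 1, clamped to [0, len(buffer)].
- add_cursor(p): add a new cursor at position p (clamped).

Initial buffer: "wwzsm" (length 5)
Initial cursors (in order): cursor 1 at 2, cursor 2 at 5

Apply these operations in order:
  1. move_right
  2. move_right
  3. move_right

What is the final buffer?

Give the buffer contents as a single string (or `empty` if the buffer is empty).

After op 1 (move_right): buffer="wwzsm" (len 5), cursors c1@3 c2@5, authorship .....
After op 2 (move_right): buffer="wwzsm" (len 5), cursors c1@4 c2@5, authorship .....
After op 3 (move_right): buffer="wwzsm" (len 5), cursors c1@5 c2@5, authorship .....

Answer: wwzsm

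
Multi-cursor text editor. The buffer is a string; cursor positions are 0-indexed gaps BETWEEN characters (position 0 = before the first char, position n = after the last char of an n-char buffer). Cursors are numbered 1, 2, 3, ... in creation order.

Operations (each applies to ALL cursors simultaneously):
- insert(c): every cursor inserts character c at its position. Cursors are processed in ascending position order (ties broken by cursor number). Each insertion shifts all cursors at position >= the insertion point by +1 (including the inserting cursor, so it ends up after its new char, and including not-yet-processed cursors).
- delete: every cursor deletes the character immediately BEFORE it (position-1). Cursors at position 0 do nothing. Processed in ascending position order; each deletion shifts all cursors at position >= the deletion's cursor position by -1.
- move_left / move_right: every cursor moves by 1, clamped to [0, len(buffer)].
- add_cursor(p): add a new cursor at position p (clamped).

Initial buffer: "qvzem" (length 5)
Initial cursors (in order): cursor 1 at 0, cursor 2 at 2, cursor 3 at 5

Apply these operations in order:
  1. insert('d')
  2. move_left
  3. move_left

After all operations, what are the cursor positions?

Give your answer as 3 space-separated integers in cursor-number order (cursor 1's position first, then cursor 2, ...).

After op 1 (insert('d')): buffer="dqvdzemd" (len 8), cursors c1@1 c2@4 c3@8, authorship 1..2...3
After op 2 (move_left): buffer="dqvdzemd" (len 8), cursors c1@0 c2@3 c3@7, authorship 1..2...3
After op 3 (move_left): buffer="dqvdzemd" (len 8), cursors c1@0 c2@2 c3@6, authorship 1..2...3

Answer: 0 2 6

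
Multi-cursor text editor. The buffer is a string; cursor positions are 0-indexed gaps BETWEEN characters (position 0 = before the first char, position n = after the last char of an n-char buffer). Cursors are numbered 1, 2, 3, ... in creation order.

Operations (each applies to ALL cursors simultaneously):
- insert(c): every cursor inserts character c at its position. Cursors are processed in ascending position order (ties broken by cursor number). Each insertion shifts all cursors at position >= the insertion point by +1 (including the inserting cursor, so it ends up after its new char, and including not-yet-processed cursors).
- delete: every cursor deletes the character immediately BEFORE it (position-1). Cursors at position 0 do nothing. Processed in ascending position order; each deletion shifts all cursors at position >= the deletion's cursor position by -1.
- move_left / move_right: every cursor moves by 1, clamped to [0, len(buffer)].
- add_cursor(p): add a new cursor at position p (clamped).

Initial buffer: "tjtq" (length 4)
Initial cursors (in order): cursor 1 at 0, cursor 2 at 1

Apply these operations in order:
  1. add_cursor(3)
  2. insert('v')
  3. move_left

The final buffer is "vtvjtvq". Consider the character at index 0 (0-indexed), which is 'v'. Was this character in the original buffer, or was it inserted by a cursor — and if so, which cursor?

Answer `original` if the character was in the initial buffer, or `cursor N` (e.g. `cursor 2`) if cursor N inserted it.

Answer: cursor 1

Derivation:
After op 1 (add_cursor(3)): buffer="tjtq" (len 4), cursors c1@0 c2@1 c3@3, authorship ....
After op 2 (insert('v')): buffer="vtvjtvq" (len 7), cursors c1@1 c2@3 c3@6, authorship 1.2..3.
After op 3 (move_left): buffer="vtvjtvq" (len 7), cursors c1@0 c2@2 c3@5, authorship 1.2..3.
Authorship (.=original, N=cursor N): 1 . 2 . . 3 .
Index 0: author = 1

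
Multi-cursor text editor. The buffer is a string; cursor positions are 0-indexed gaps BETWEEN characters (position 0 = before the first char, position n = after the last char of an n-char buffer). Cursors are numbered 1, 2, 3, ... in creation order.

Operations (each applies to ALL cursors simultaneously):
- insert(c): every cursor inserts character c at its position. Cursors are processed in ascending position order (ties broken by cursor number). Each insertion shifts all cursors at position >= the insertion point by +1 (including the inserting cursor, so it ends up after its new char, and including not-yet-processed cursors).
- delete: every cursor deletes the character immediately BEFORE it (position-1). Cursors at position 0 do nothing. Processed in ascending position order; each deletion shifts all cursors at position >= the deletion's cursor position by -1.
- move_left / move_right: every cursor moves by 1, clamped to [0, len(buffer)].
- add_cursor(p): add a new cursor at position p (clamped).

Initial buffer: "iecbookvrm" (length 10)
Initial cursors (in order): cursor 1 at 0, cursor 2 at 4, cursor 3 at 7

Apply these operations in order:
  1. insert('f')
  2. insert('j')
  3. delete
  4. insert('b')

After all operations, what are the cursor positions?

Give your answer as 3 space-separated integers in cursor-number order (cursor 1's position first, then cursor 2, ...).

After op 1 (insert('f')): buffer="fiecbfookfvrm" (len 13), cursors c1@1 c2@6 c3@10, authorship 1....2...3...
After op 2 (insert('j')): buffer="fjiecbfjookfjvrm" (len 16), cursors c1@2 c2@8 c3@13, authorship 11....22...33...
After op 3 (delete): buffer="fiecbfookfvrm" (len 13), cursors c1@1 c2@6 c3@10, authorship 1....2...3...
After op 4 (insert('b')): buffer="fbiecbfbookfbvrm" (len 16), cursors c1@2 c2@8 c3@13, authorship 11....22...33...

Answer: 2 8 13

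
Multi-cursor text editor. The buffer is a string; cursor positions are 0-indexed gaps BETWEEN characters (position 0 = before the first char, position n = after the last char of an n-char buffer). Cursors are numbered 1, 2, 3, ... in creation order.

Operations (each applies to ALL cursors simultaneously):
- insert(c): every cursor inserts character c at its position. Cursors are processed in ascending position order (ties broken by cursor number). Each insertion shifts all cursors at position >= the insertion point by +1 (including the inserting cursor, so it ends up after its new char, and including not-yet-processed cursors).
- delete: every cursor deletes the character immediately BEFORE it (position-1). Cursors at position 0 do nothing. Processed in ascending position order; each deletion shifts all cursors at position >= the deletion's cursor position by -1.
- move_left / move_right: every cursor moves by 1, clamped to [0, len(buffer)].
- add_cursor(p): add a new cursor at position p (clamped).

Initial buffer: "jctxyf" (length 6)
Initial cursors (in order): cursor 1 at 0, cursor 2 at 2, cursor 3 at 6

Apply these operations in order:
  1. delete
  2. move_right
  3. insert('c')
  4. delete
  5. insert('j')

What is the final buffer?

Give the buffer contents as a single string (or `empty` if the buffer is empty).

Answer: jjtjxyj

Derivation:
After op 1 (delete): buffer="jtxy" (len 4), cursors c1@0 c2@1 c3@4, authorship ....
After op 2 (move_right): buffer="jtxy" (len 4), cursors c1@1 c2@2 c3@4, authorship ....
After op 3 (insert('c')): buffer="jctcxyc" (len 7), cursors c1@2 c2@4 c3@7, authorship .1.2..3
After op 4 (delete): buffer="jtxy" (len 4), cursors c1@1 c2@2 c3@4, authorship ....
After op 5 (insert('j')): buffer="jjtjxyj" (len 7), cursors c1@2 c2@4 c3@7, authorship .1.2..3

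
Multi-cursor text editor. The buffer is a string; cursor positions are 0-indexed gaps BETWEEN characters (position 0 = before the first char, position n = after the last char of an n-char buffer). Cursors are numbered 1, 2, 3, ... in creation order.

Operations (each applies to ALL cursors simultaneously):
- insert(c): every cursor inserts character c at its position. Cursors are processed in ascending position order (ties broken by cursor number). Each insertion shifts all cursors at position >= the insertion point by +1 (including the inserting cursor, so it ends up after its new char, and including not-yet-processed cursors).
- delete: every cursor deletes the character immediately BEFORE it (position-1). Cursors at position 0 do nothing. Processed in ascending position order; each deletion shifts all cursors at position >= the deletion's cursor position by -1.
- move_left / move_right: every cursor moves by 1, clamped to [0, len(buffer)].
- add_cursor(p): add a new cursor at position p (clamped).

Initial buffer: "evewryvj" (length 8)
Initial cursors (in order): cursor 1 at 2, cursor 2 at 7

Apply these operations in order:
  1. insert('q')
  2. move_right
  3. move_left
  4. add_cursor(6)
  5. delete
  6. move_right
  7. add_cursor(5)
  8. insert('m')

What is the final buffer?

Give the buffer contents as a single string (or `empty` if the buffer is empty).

After op 1 (insert('q')): buffer="evqewryvqj" (len 10), cursors c1@3 c2@9, authorship ..1.....2.
After op 2 (move_right): buffer="evqewryvqj" (len 10), cursors c1@4 c2@10, authorship ..1.....2.
After op 3 (move_left): buffer="evqewryvqj" (len 10), cursors c1@3 c2@9, authorship ..1.....2.
After op 4 (add_cursor(6)): buffer="evqewryvqj" (len 10), cursors c1@3 c3@6 c2@9, authorship ..1.....2.
After op 5 (delete): buffer="evewyvj" (len 7), cursors c1@2 c3@4 c2@6, authorship .......
After op 6 (move_right): buffer="evewyvj" (len 7), cursors c1@3 c3@5 c2@7, authorship .......
After op 7 (add_cursor(5)): buffer="evewyvj" (len 7), cursors c1@3 c3@5 c4@5 c2@7, authorship .......
After op 8 (insert('m')): buffer="evemwymmvjm" (len 11), cursors c1@4 c3@8 c4@8 c2@11, authorship ...1..34..2

Answer: evemwymmvjm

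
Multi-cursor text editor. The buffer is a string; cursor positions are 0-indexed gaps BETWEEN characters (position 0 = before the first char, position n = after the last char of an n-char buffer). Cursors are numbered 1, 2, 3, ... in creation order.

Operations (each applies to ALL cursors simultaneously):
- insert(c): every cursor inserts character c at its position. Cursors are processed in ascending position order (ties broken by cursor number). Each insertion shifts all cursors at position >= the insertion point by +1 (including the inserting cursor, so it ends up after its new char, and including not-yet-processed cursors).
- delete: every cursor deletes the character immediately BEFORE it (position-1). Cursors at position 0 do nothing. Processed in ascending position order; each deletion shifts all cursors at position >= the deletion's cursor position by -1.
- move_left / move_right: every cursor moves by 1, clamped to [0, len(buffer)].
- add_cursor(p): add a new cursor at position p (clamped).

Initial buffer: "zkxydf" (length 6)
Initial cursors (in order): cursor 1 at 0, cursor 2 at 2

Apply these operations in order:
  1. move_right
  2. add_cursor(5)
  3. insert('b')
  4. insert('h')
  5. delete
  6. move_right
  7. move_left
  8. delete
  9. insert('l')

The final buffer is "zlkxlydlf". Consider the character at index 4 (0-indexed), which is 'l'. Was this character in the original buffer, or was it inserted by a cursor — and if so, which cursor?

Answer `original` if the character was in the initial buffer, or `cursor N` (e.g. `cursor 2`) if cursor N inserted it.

After op 1 (move_right): buffer="zkxydf" (len 6), cursors c1@1 c2@3, authorship ......
After op 2 (add_cursor(5)): buffer="zkxydf" (len 6), cursors c1@1 c2@3 c3@5, authorship ......
After op 3 (insert('b')): buffer="zbkxbydbf" (len 9), cursors c1@2 c2@5 c3@8, authorship .1..2..3.
After op 4 (insert('h')): buffer="zbhkxbhydbhf" (len 12), cursors c1@3 c2@7 c3@11, authorship .11..22..33.
After op 5 (delete): buffer="zbkxbydbf" (len 9), cursors c1@2 c2@5 c3@8, authorship .1..2..3.
After op 6 (move_right): buffer="zbkxbydbf" (len 9), cursors c1@3 c2@6 c3@9, authorship .1..2..3.
After op 7 (move_left): buffer="zbkxbydbf" (len 9), cursors c1@2 c2@5 c3@8, authorship .1..2..3.
After op 8 (delete): buffer="zkxydf" (len 6), cursors c1@1 c2@3 c3@5, authorship ......
After op 9 (insert('l')): buffer="zlkxlydlf" (len 9), cursors c1@2 c2@5 c3@8, authorship .1..2..3.
Authorship (.=original, N=cursor N): . 1 . . 2 . . 3 .
Index 4: author = 2

Answer: cursor 2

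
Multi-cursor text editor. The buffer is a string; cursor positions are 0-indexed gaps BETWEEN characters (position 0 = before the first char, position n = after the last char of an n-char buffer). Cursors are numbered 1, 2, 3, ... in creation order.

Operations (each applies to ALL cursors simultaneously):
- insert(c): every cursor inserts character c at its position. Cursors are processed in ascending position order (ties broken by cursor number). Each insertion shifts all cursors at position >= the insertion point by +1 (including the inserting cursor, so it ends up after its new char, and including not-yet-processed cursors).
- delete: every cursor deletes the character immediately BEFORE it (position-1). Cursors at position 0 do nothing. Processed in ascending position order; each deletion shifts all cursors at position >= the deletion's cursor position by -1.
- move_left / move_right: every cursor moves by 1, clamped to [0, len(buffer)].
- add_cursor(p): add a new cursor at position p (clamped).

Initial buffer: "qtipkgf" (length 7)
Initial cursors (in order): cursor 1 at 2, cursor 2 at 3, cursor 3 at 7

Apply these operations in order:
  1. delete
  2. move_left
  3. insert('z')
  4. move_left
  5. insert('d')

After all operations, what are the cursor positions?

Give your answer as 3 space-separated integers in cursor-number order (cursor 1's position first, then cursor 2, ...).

After op 1 (delete): buffer="qpkg" (len 4), cursors c1@1 c2@1 c3@4, authorship ....
After op 2 (move_left): buffer="qpkg" (len 4), cursors c1@0 c2@0 c3@3, authorship ....
After op 3 (insert('z')): buffer="zzqpkzg" (len 7), cursors c1@2 c2@2 c3@6, authorship 12...3.
After op 4 (move_left): buffer="zzqpkzg" (len 7), cursors c1@1 c2@1 c3@5, authorship 12...3.
After op 5 (insert('d')): buffer="zddzqpkdzg" (len 10), cursors c1@3 c2@3 c3@8, authorship 1122...33.

Answer: 3 3 8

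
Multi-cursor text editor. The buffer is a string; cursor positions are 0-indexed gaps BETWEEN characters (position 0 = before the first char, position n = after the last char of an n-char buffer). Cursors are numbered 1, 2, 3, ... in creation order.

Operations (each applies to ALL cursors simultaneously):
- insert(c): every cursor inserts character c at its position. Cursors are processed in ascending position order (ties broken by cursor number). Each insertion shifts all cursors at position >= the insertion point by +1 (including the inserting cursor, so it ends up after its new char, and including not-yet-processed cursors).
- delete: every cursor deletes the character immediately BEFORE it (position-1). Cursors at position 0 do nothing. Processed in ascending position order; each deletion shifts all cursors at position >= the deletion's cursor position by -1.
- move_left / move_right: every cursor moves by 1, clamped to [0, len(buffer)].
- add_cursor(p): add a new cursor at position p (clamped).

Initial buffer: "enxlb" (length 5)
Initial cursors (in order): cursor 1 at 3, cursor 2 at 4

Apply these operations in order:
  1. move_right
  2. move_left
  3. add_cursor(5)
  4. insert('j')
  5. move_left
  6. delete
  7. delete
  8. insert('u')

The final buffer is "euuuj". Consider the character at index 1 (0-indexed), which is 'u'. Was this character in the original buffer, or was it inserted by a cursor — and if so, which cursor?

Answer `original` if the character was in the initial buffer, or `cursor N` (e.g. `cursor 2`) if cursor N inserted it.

Answer: cursor 1

Derivation:
After op 1 (move_right): buffer="enxlb" (len 5), cursors c1@4 c2@5, authorship .....
After op 2 (move_left): buffer="enxlb" (len 5), cursors c1@3 c2@4, authorship .....
After op 3 (add_cursor(5)): buffer="enxlb" (len 5), cursors c1@3 c2@4 c3@5, authorship .....
After op 4 (insert('j')): buffer="enxjljbj" (len 8), cursors c1@4 c2@6 c3@8, authorship ...1.2.3
After op 5 (move_left): buffer="enxjljbj" (len 8), cursors c1@3 c2@5 c3@7, authorship ...1.2.3
After op 6 (delete): buffer="enjjj" (len 5), cursors c1@2 c2@3 c3@4, authorship ..123
After op 7 (delete): buffer="ej" (len 2), cursors c1@1 c2@1 c3@1, authorship .3
After op 8 (insert('u')): buffer="euuuj" (len 5), cursors c1@4 c2@4 c3@4, authorship .1233
Authorship (.=original, N=cursor N): . 1 2 3 3
Index 1: author = 1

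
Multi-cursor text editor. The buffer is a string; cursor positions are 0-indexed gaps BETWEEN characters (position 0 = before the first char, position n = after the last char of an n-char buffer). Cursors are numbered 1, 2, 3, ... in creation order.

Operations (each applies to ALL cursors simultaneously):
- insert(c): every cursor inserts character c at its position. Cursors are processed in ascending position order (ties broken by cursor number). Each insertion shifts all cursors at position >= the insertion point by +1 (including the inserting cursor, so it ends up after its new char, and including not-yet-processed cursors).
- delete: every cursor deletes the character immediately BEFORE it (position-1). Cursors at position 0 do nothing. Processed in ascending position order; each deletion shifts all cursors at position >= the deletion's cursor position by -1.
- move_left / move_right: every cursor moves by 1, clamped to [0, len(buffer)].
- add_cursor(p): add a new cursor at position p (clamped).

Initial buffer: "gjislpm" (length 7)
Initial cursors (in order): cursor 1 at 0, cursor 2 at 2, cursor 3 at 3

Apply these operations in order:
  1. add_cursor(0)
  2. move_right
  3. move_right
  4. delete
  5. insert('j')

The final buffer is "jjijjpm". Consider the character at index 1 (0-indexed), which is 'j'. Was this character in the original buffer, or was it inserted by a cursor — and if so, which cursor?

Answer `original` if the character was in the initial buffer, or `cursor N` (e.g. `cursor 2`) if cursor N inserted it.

Answer: cursor 4

Derivation:
After op 1 (add_cursor(0)): buffer="gjislpm" (len 7), cursors c1@0 c4@0 c2@2 c3@3, authorship .......
After op 2 (move_right): buffer="gjislpm" (len 7), cursors c1@1 c4@1 c2@3 c3@4, authorship .......
After op 3 (move_right): buffer="gjislpm" (len 7), cursors c1@2 c4@2 c2@4 c3@5, authorship .......
After op 4 (delete): buffer="ipm" (len 3), cursors c1@0 c4@0 c2@1 c3@1, authorship ...
After op 5 (insert('j')): buffer="jjijjpm" (len 7), cursors c1@2 c4@2 c2@5 c3@5, authorship 14.23..
Authorship (.=original, N=cursor N): 1 4 . 2 3 . .
Index 1: author = 4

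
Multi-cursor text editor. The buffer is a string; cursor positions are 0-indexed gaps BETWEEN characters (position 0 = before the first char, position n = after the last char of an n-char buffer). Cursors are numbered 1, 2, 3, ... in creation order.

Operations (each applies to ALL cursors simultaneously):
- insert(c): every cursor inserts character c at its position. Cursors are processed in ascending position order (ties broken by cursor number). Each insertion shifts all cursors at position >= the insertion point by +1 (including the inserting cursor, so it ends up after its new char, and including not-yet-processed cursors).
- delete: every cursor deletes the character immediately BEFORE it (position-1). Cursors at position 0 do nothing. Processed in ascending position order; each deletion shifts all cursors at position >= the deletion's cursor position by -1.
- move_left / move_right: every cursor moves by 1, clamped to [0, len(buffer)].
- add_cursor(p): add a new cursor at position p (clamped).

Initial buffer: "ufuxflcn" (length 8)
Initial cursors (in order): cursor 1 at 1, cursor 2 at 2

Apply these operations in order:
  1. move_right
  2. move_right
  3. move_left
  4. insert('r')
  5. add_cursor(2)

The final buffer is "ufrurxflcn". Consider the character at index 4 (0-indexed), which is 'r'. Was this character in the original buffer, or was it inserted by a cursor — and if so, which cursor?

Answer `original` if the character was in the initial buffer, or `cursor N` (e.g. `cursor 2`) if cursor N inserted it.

Answer: cursor 2

Derivation:
After op 1 (move_right): buffer="ufuxflcn" (len 8), cursors c1@2 c2@3, authorship ........
After op 2 (move_right): buffer="ufuxflcn" (len 8), cursors c1@3 c2@4, authorship ........
After op 3 (move_left): buffer="ufuxflcn" (len 8), cursors c1@2 c2@3, authorship ........
After op 4 (insert('r')): buffer="ufrurxflcn" (len 10), cursors c1@3 c2@5, authorship ..1.2.....
After op 5 (add_cursor(2)): buffer="ufrurxflcn" (len 10), cursors c3@2 c1@3 c2@5, authorship ..1.2.....
Authorship (.=original, N=cursor N): . . 1 . 2 . . . . .
Index 4: author = 2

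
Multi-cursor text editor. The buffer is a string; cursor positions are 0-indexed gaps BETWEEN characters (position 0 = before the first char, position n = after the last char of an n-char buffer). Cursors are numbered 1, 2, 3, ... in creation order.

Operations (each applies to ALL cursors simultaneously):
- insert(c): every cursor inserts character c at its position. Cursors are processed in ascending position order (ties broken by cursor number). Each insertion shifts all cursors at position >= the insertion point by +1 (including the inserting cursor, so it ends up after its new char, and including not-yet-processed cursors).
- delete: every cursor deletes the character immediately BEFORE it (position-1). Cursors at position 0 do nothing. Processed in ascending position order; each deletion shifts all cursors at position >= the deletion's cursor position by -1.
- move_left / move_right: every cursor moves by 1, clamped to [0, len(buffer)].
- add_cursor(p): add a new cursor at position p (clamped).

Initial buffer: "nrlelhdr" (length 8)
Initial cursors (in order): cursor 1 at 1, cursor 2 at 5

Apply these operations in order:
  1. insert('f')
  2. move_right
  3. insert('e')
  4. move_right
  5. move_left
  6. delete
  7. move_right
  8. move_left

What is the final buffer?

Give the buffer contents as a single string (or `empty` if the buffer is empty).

Answer: nfrlelfhdr

Derivation:
After op 1 (insert('f')): buffer="nfrlelfhdr" (len 10), cursors c1@2 c2@7, authorship .1....2...
After op 2 (move_right): buffer="nfrlelfhdr" (len 10), cursors c1@3 c2@8, authorship .1....2...
After op 3 (insert('e')): buffer="nfrelelfhedr" (len 12), cursors c1@4 c2@10, authorship .1.1...2.2..
After op 4 (move_right): buffer="nfrelelfhedr" (len 12), cursors c1@5 c2@11, authorship .1.1...2.2..
After op 5 (move_left): buffer="nfrelelfhedr" (len 12), cursors c1@4 c2@10, authorship .1.1...2.2..
After op 6 (delete): buffer="nfrlelfhdr" (len 10), cursors c1@3 c2@8, authorship .1....2...
After op 7 (move_right): buffer="nfrlelfhdr" (len 10), cursors c1@4 c2@9, authorship .1....2...
After op 8 (move_left): buffer="nfrlelfhdr" (len 10), cursors c1@3 c2@8, authorship .1....2...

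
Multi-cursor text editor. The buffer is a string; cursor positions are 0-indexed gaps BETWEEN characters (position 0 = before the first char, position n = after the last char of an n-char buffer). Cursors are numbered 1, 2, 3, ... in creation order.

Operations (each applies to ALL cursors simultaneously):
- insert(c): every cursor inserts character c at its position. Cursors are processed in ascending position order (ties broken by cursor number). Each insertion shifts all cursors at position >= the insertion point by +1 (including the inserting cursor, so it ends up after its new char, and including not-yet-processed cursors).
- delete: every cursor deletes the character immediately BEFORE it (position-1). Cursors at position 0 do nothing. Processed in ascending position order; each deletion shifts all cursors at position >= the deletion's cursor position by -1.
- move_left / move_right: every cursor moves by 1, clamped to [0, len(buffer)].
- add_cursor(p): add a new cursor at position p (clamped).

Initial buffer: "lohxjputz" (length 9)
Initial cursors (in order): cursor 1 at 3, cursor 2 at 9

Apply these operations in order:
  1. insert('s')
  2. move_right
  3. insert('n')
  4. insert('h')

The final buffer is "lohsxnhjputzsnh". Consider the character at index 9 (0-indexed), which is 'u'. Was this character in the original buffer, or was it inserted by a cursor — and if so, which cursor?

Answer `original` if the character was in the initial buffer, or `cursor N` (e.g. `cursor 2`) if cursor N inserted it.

Answer: original

Derivation:
After op 1 (insert('s')): buffer="lohsxjputzs" (len 11), cursors c1@4 c2@11, authorship ...1......2
After op 2 (move_right): buffer="lohsxjputzs" (len 11), cursors c1@5 c2@11, authorship ...1......2
After op 3 (insert('n')): buffer="lohsxnjputzsn" (len 13), cursors c1@6 c2@13, authorship ...1.1.....22
After op 4 (insert('h')): buffer="lohsxnhjputzsnh" (len 15), cursors c1@7 c2@15, authorship ...1.11.....222
Authorship (.=original, N=cursor N): . . . 1 . 1 1 . . . . . 2 2 2
Index 9: author = original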